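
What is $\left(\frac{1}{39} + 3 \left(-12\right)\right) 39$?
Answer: $-1403$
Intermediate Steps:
$\left(\frac{1}{39} + 3 \left(-12\right)\right) 39 = \left(\frac{1}{39} - 36\right) 39 = \left(- \frac{1403}{39}\right) 39 = -1403$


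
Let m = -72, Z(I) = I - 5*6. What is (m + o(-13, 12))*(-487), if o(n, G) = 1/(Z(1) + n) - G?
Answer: 1718623/42 ≈ 40920.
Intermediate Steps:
Z(I) = -30 + I (Z(I) = I - 30 = -30 + I)
o(n, G) = 1/(-29 + n) - G (o(n, G) = 1/((-30 + 1) + n) - G = 1/(-29 + n) - G)
(m + o(-13, 12))*(-487) = (-72 + (1 + 29*12 - 1*12*(-13))/(-29 - 13))*(-487) = (-72 + (1 + 348 + 156)/(-42))*(-487) = (-72 - 1/42*505)*(-487) = (-72 - 505/42)*(-487) = -3529/42*(-487) = 1718623/42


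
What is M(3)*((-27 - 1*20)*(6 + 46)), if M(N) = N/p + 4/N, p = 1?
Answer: -31772/3 ≈ -10591.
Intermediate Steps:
M(N) = N + 4/N (M(N) = N/1 + 4/N = N*1 + 4/N = N + 4/N)
M(3)*((-27 - 1*20)*(6 + 46)) = (3 + 4/3)*((-27 - 1*20)*(6 + 46)) = (3 + 4*(⅓))*((-27 - 20)*52) = (3 + 4/3)*(-47*52) = (13/3)*(-2444) = -31772/3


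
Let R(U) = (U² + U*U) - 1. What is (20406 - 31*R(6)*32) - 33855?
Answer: -83881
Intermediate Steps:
R(U) = -1 + 2*U² (R(U) = (U² + U²) - 1 = 2*U² - 1 = -1 + 2*U²)
(20406 - 31*R(6)*32) - 33855 = (20406 - 31*(-1 + 2*6²)*32) - 33855 = (20406 - 31*(-1 + 2*36)*32) - 33855 = (20406 - 31*(-1 + 72)*32) - 33855 = (20406 - 31*71*32) - 33855 = (20406 - 2201*32) - 33855 = (20406 - 70432) - 33855 = -50026 - 33855 = -83881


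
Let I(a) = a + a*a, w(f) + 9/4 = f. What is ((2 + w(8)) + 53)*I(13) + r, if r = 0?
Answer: 22113/2 ≈ 11057.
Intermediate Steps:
w(f) = -9/4 + f
I(a) = a + a²
((2 + w(8)) + 53)*I(13) + r = ((2 + (-9/4 + 8)) + 53)*(13*(1 + 13)) + 0 = ((2 + 23/4) + 53)*(13*14) + 0 = (31/4 + 53)*182 + 0 = (243/4)*182 + 0 = 22113/2 + 0 = 22113/2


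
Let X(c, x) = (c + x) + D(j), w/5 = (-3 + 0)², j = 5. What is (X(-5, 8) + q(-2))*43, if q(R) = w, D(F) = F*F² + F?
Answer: 7654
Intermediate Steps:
w = 45 (w = 5*(-3 + 0)² = 5*(-3)² = 5*9 = 45)
D(F) = F + F³ (D(F) = F³ + F = F + F³)
q(R) = 45
X(c, x) = 130 + c + x (X(c, x) = (c + x) + (5 + 5³) = (c + x) + (5 + 125) = (c + x) + 130 = 130 + c + x)
(X(-5, 8) + q(-2))*43 = ((130 - 5 + 8) + 45)*43 = (133 + 45)*43 = 178*43 = 7654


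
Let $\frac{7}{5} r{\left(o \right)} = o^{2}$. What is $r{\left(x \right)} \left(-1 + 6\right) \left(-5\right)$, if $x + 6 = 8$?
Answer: $- \frac{500}{7} \approx -71.429$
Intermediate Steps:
$x = 2$ ($x = -6 + 8 = 2$)
$r{\left(o \right)} = \frac{5 o^{2}}{7}$
$r{\left(x \right)} \left(-1 + 6\right) \left(-5\right) = \frac{5 \cdot 2^{2}}{7} \left(-1 + 6\right) \left(-5\right) = \frac{5}{7} \cdot 4 \cdot 5 \left(-5\right) = \frac{20}{7} \left(-25\right) = - \frac{500}{7}$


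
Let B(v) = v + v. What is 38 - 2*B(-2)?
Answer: 46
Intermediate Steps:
B(v) = 2*v
38 - 2*B(-2) = 38 - 4*(-2) = 38 - 2*(-4) = 38 + 8 = 46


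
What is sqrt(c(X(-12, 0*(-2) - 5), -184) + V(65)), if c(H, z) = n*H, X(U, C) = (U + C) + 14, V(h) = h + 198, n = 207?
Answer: I*sqrt(358) ≈ 18.921*I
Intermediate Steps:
V(h) = 198 + h
X(U, C) = 14 + C + U (X(U, C) = (C + U) + 14 = 14 + C + U)
c(H, z) = 207*H
sqrt(c(X(-12, 0*(-2) - 5), -184) + V(65)) = sqrt(207*(14 + (0*(-2) - 5) - 12) + (198 + 65)) = sqrt(207*(14 + (0 - 5) - 12) + 263) = sqrt(207*(14 - 5 - 12) + 263) = sqrt(207*(-3) + 263) = sqrt(-621 + 263) = sqrt(-358) = I*sqrt(358)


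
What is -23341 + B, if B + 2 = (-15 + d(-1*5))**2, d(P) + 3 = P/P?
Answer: -23054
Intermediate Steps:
d(P) = -2 (d(P) = -3 + P/P = -3 + 1 = -2)
B = 287 (B = -2 + (-15 - 2)**2 = -2 + (-17)**2 = -2 + 289 = 287)
-23341 + B = -23341 + 287 = -23054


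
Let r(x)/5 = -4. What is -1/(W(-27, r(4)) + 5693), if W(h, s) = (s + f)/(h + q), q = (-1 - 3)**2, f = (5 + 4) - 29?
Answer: -11/62663 ≈ -0.00017554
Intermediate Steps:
r(x) = -20 (r(x) = 5*(-4) = -20)
f = -20 (f = 9 - 29 = -20)
q = 16 (q = (-4)**2 = 16)
W(h, s) = (-20 + s)/(16 + h) (W(h, s) = (s - 20)/(h + 16) = (-20 + s)/(16 + h))
-1/(W(-27, r(4)) + 5693) = -1/((-20 - 20)/(16 - 27) + 5693) = -1/(-40/(-11) + 5693) = -1/(-1/11*(-40) + 5693) = -1/(40/11 + 5693) = -1/62663/11 = -1*11/62663 = -11/62663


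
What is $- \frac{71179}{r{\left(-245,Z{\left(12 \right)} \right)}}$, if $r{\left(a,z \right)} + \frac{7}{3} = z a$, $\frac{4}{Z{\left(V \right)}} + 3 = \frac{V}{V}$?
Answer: $- \frac{213537}{1463} \approx -145.96$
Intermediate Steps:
$Z{\left(V \right)} = -2$ ($Z{\left(V \right)} = \frac{4}{-3 + \frac{V}{V}} = \frac{4}{-3 + 1} = \frac{4}{-2} = 4 \left(- \frac{1}{2}\right) = -2$)
$r{\left(a,z \right)} = - \frac{7}{3} + a z$ ($r{\left(a,z \right)} = - \frac{7}{3} + z a = - \frac{7}{3} + a z$)
$- \frac{71179}{r{\left(-245,Z{\left(12 \right)} \right)}} = - \frac{71179}{- \frac{7}{3} - -490} = - \frac{71179}{- \frac{7}{3} + 490} = - \frac{71179}{\frac{1463}{3}} = \left(-71179\right) \frac{3}{1463} = - \frac{213537}{1463}$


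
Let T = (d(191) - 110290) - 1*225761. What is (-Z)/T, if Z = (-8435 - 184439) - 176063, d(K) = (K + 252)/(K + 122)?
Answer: -115477281/105183520 ≈ -1.0979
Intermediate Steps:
d(K) = (252 + K)/(122 + K)
Z = -368937 (Z = -192874 - 176063 = -368937)
T = -105183520/313 (T = ((252 + 191)/(122 + 191) - 110290) - 1*225761 = (443/313 - 110290) - 225761 = -34520327/313 - 225761 = -105183520/313 ≈ -3.3605e+5)
(-Z)/T = (-1*(-368937))/(-105183520/313) = 368937*(-313/105183520) = -115477281/105183520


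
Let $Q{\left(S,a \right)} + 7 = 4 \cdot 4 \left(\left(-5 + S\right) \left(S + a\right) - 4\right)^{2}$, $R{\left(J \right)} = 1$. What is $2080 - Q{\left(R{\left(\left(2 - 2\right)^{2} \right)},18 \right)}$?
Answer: $-100313$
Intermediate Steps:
$Q{\left(S,a \right)} = -7 + 16 \left(-4 + \left(-5 + S\right) \left(S + a\right)\right)^{2}$ ($Q{\left(S,a \right)} = -7 + 4 \cdot 4 \left(\left(-5 + S\right) \left(S + a\right) - 4\right)^{2} = -7 + 16 \left(-4 + \left(-5 + S\right) \left(S + a\right)\right)^{2}$)
$2080 - Q{\left(R{\left(\left(2 - 2\right)^{2} \right)},18 \right)} = 2080 - \left(-7 + 16 \left(4 - 1^{2} + 5 \cdot 1 + 5 \cdot 18 - 1 \cdot 18\right)^{2}\right) = 2080 - \left(-7 + 16 \left(4 - 1 + 5 + 90 - 18\right)^{2}\right) = 2080 - \left(-7 + 16 \cdot 80^{2}\right) = 2080 - \left(-7 + 16 \cdot 6400\right) = 2080 - \left(-7 + 102400\right) = 2080 - 102393 = -100313$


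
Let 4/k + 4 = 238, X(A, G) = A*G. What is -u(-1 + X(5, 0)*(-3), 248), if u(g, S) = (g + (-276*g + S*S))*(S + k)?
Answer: -597567674/39 ≈ -1.5322e+7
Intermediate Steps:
k = 2/117 (k = 4/(-4 + 238) = 4/234 = 4*(1/234) = 2/117 ≈ 0.017094)
u(g, S) = (2/117 + S)*(S² - 275*g) (u(g, S) = (g + (-276*g + S*S))*(S + 2/117) = (g + (-276*g + S²))*(2/117 + S) = (g + (S² - 276*g))*(2/117 + S) = (S² - 275*g)*(2/117 + S) = (2/117 + S)*(S² - 275*g))
-u(-1 + X(5, 0)*(-3), 248) = -(248³ - 550*(-1 + (5*0)*(-3))/117 + (2/117)*248² - 275*248*(-1 + (5*0)*(-3))) = -(15252992 - 550*(-1 + 0*(-3))/117 + (2/117)*61504 - 275*248*(-1 + 0*(-3))) = -(15252992 - 550*(-1 + 0)/117 + 123008/117 - 275*248*(-1 + 0)) = -(15252992 - 550/117*(-1) + 123008/117 - 275*248*(-1)) = -(15252992 + 550/117 + 123008/117 + 68200) = -1*597567674/39 = -597567674/39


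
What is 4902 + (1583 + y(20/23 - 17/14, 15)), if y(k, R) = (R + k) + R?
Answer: 2097719/322 ≈ 6514.7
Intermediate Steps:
y(k, R) = k + 2*R
4902 + (1583 + y(20/23 - 17/14, 15)) = 4902 + (1583 + ((20/23 - 17/14) + 2*15)) = 4902 + (1583 + ((20*(1/23) - 17*1/14) + 30)) = 4902 + (1583 + ((20/23 - 17/14) + 30)) = 4902 + (1583 + (-111/322 + 30)) = 4902 + (1583 + 9549/322) = 4902 + 519275/322 = 2097719/322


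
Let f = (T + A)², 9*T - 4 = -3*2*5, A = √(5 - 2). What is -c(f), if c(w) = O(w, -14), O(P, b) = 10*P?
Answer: -9190/81 + 520*√3/9 ≈ -13.383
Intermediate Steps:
A = √3 ≈ 1.7320
T = -26/9 (T = 4/9 + (-3*2*5)/9 = 4/9 + (-6*5)/9 = 4/9 + (⅑)*(-30) = 4/9 - 10/3 = -26/9 ≈ -2.8889)
f = (-26/9 + √3)² ≈ 1.3383
c(w) = 10*w
-c(f) = -10*(919/81 - 52*√3/9) = -(9190/81 - 520*√3/9) = -9190/81 + 520*√3/9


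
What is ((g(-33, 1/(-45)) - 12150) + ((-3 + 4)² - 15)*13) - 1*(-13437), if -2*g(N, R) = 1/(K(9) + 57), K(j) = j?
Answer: 145859/132 ≈ 1105.0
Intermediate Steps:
g(N, R) = -1/132 (g(N, R) = -1/(2*(9 + 57)) = -½/66 = -½*1/66 = -1/132)
((g(-33, 1/(-45)) - 12150) + ((-3 + 4)² - 15)*13) - 1*(-13437) = ((-1/132 - 12150) + ((-3 + 4)² - 15)*13) - 1*(-13437) = (-1603801/132 + (1² - 15)*13) + 13437 = (-1603801/132 + (1 - 15)*13) + 13437 = (-1603801/132 - 14*13) + 13437 = (-1603801/132 - 182) + 13437 = -1627825/132 + 13437 = 145859/132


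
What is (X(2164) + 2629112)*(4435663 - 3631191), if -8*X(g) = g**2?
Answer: 1644139650000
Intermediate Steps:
X(g) = -g**2/8
(X(2164) + 2629112)*(4435663 - 3631191) = (-1/8*2164**2 + 2629112)*(4435663 - 3631191) = (-1/8*4682896 + 2629112)*804472 = (-585362 + 2629112)*804472 = 2043750*804472 = 1644139650000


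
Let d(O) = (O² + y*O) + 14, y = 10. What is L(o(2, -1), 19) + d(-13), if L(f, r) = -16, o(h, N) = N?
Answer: 37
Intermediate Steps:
d(O) = 14 + O² + 10*O (d(O) = (O² + 10*O) + 14 = 14 + O² + 10*O)
L(o(2, -1), 19) + d(-13) = -16 + (14 + (-13)² + 10*(-13)) = -16 + (14 + 169 - 130) = -16 + 53 = 37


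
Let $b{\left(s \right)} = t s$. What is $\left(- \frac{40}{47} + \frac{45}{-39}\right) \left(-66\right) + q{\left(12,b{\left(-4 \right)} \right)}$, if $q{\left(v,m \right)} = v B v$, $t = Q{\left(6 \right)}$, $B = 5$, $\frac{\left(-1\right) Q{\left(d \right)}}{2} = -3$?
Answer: $\frac{520770}{611} \approx 852.32$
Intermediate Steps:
$Q{\left(d \right)} = 6$ ($Q{\left(d \right)} = \left(-2\right) \left(-3\right) = 6$)
$t = 6$
$b{\left(s \right)} = 6 s$
$q{\left(v,m \right)} = 5 v^{2}$ ($q{\left(v,m \right)} = v 5 v = 5 v v = 5 v^{2}$)
$\left(- \frac{40}{47} + \frac{45}{-39}\right) \left(-66\right) + q{\left(12,b{\left(-4 \right)} \right)} = \left(- \frac{40}{47} + \frac{45}{-39}\right) \left(-66\right) + 5 \cdot 12^{2} = \left(\left(-40\right) \frac{1}{47} + 45 \left(- \frac{1}{39}\right)\right) \left(-66\right) + 5 \cdot 144 = \left(- \frac{40}{47} - \frac{15}{13}\right) \left(-66\right) + 720 = \left(- \frac{1225}{611}\right) \left(-66\right) + 720 = \frac{80850}{611} + 720 = \frac{520770}{611}$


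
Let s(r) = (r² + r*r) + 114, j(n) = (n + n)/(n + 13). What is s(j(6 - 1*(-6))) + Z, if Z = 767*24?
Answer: 11577402/625 ≈ 18524.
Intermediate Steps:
Z = 18408
j(n) = 2*n/(13 + n) (j(n) = (2*n)/(13 + n) = 2*n/(13 + n))
s(r) = 114 + 2*r² (s(r) = (r² + r²) + 114 = 2*r² + 114 = 114 + 2*r²)
s(j(6 - 1*(-6))) + Z = (114 + 2*(2*(6 - 1*(-6))/(13 + (6 - 1*(-6))))²) + 18408 = (114 + 2*(2*(6 + 6)/(13 + (6 + 6)))²) + 18408 = (114 + 2*(2*12/(13 + 12))²) + 18408 = (114 + 2*(2*12/25)²) + 18408 = (114 + 2*(2*12*(1/25))²) + 18408 = (114 + 2*(24/25)²) + 18408 = (114 + 2*(576/625)) + 18408 = (114 + 1152/625) + 18408 = 72402/625 + 18408 = 11577402/625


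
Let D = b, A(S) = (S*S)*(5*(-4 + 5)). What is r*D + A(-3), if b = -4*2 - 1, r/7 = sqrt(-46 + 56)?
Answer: 45 - 63*sqrt(10) ≈ -154.22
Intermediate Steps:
r = 7*sqrt(10) (r = 7*sqrt(-46 + 56) = 7*sqrt(10) ≈ 22.136)
b = -9 (b = -8 - 1 = -9)
A(S) = 5*S**2 (A(S) = S**2*(5*1) = S**2*5 = 5*S**2)
D = -9
r*D + A(-3) = (7*sqrt(10))*(-9) + 5*(-3)**2 = -63*sqrt(10) + 5*9 = -63*sqrt(10) + 45 = 45 - 63*sqrt(10)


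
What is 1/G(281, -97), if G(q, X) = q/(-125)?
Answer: -125/281 ≈ -0.44484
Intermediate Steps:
G(q, X) = -q/125 (G(q, X) = q*(-1/125) = -q/125)
1/G(281, -97) = 1/(-1/125*281) = 1/(-281/125) = -125/281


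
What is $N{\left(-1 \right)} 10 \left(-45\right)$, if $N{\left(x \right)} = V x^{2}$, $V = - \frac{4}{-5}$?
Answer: $-360$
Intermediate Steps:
$V = \frac{4}{5}$ ($V = \left(-4\right) \left(- \frac{1}{5}\right) = \frac{4}{5} \approx 0.8$)
$N{\left(x \right)} = \frac{4 x^{2}}{5}$
$N{\left(-1 \right)} 10 \left(-45\right) = \frac{4 \left(-1\right)^{2}}{5} \cdot 10 \left(-45\right) = \frac{4}{5} \cdot 1 \cdot 10 \left(-45\right) = \frac{4}{5} \cdot 10 \left(-45\right) = 8 \left(-45\right) = -360$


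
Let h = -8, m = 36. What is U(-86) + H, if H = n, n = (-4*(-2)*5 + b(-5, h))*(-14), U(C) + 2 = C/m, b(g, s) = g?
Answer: -8899/18 ≈ -494.39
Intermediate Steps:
U(C) = -2 + C/36
n = -490 (n = (-4*(-2)*5 - 5)*(-14) = (8*5 - 5)*(-14) = (40 - 5)*(-14) = 35*(-14) = -490)
H = -490
U(-86) + H = (-2 + (1/36)*(-86)) - 490 = (-2 - 43/18) - 490 = -79/18 - 490 = -8899/18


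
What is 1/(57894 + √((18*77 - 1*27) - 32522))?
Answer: 57894/3351746399 - I*√31163/3351746399 ≈ 1.7273e-5 - 5.2668e-8*I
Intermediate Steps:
1/(57894 + √((18*77 - 1*27) - 32522)) = 1/(57894 + √((1386 - 27) - 32522)) = 1/(57894 + √(1359 - 32522)) = 1/(57894 + √(-31163)) = 1/(57894 + I*√31163)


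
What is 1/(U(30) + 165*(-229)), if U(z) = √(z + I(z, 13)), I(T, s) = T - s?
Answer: -37785/1427706178 - √47/1427706178 ≈ -2.6470e-5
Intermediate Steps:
U(z) = √(-13 + 2*z) (U(z) = √(z + (z - 1*13)) = √(z + (z - 13)) = √(z + (-13 + z)) = √(-13 + 2*z))
1/(U(30) + 165*(-229)) = 1/(√(-13 + 2*30) + 165*(-229)) = 1/(√(-13 + 60) - 37785) = 1/(√47 - 37785) = 1/(-37785 + √47)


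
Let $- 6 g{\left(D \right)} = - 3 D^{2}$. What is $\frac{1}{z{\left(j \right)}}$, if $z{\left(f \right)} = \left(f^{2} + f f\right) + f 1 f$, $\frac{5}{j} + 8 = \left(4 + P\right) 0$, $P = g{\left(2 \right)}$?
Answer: $\frac{64}{75} \approx 0.85333$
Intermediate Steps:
$g{\left(D \right)} = \frac{D^{2}}{2}$ ($g{\left(D \right)} = - \frac{\left(-3\right) D^{2}}{6} = \frac{D^{2}}{2}$)
$P = 2$ ($P = \frac{2^{2}}{2} = \frac{1}{2} \cdot 4 = 2$)
$j = - \frac{5}{8}$ ($j = \frac{5}{-8 + \left(4 + 2\right) 0} = \frac{5}{-8 + 6 \cdot 0} = \frac{5}{-8 + 0} = \frac{5}{-8} = 5 \left(- \frac{1}{8}\right) = - \frac{5}{8} \approx -0.625$)
$z{\left(f \right)} = 3 f^{2}$ ($z{\left(f \right)} = \left(f^{2} + f^{2}\right) + f f = 2 f^{2} + f^{2} = 3 f^{2}$)
$\frac{1}{z{\left(j \right)}} = \frac{1}{3 \left(- \frac{5}{8}\right)^{2}} = \frac{1}{3 \cdot \frac{25}{64}} = \frac{1}{\frac{75}{64}} = \frac{64}{75}$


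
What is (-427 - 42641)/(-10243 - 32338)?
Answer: 43068/42581 ≈ 1.0114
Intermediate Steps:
(-427 - 42641)/(-10243 - 32338) = -43068/(-42581) = -43068*(-1/42581) = 43068/42581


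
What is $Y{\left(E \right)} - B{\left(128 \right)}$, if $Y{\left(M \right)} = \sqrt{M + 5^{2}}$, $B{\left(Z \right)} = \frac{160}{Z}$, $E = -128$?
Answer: $- \frac{5}{4} + i \sqrt{103} \approx -1.25 + 10.149 i$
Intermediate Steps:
$Y{\left(M \right)} = \sqrt{25 + M}$ ($Y{\left(M \right)} = \sqrt{M + 25} = \sqrt{25 + M}$)
$Y{\left(E \right)} - B{\left(128 \right)} = \sqrt{25 - 128} - \frac{160}{128} = \sqrt{-103} - 160 \cdot \frac{1}{128} = i \sqrt{103} - \frac{5}{4} = - \frac{5}{4} + i \sqrt{103}$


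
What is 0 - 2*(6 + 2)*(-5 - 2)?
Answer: 112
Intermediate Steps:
0 - 2*(6 + 2)*(-5 - 2) = 0 - 16*(-7) = 0 - 2*(-56) = 0 + 112 = 112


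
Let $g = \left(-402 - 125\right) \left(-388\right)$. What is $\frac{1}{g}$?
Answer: $\frac{1}{204476} \approx 4.8905 \cdot 10^{-6}$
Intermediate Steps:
$g = 204476$ ($g = \left(-527\right) \left(-388\right) = 204476$)
$\frac{1}{g} = \frac{1}{204476}$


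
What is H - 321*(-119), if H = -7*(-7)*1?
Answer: 38248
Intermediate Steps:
H = 49 (H = 49*1 = 49)
H - 321*(-119) = 49 - 321*(-119) = 49 + 38199 = 38248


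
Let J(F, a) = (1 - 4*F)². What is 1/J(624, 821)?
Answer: 1/6225025 ≈ 1.6064e-7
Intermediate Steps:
1/J(624, 821) = 1/((-1 + 4*624)²) = 1/((-1 + 2496)²) = 1/(2495²) = 1/6225025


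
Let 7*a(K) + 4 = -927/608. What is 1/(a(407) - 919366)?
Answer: -4256/3912825055 ≈ -1.0877e-6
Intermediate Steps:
a(K) = -3359/4256 (a(K) = -4/7 + (-927/608)/7 = -4/7 + (-927*1/608)/7 = -4/7 + (1/7)*(-927/608) = -4/7 - 927/4256 = -3359/4256)
1/(a(407) - 919366) = 1/(-3359/4256 - 919366) = 1/(-3912825055/4256) = -4256/3912825055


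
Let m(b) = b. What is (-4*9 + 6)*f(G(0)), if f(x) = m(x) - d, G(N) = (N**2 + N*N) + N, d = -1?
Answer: -30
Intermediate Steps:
G(N) = N + 2*N**2 (G(N) = (N**2 + N**2) + N = 2*N**2 + N = N + 2*N**2)
f(x) = 1 + x (f(x) = x - 1*(-1) = x + 1 = 1 + x)
(-4*9 + 6)*f(G(0)) = (-4*9 + 6)*(1 + 0*(1 + 2*0)) = (-36 + 6)*(1 + 0*(1 + 0)) = -30*(1 + 0*1) = -30*(1 + 0) = -30*1 = -30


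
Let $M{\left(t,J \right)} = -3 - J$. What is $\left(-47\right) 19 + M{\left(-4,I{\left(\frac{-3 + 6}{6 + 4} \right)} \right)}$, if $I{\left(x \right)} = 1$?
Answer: $-897$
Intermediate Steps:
$\left(-47\right) 19 + M{\left(-4,I{\left(\frac{-3 + 6}{6 + 4} \right)} \right)} = \left(-47\right) 19 - 4 = -893 - 4 = -897$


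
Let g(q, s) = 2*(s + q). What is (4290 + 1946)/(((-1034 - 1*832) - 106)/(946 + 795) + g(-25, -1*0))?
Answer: -5428438/44511 ≈ -121.96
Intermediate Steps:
g(q, s) = 2*q + 2*s (g(q, s) = 2*(q + s) = 2*q + 2*s)
(4290 + 1946)/(((-1034 - 1*832) - 106)/(946 + 795) + g(-25, -1*0)) = (4290 + 1946)/(((-1034 - 1*832) - 106)/(946 + 795) + (2*(-25) + 2*(-1*0))) = 6236/(((-1034 - 832) - 106)/1741 + (-50 + 2*0)) = 6236/((-1866 - 106)*(1/1741) + (-50 + 0)) = 6236/(-1972*1/1741 - 50) = 6236/(-1972/1741 - 50) = 6236/(-89022/1741) = 6236*(-1741/89022) = -5428438/44511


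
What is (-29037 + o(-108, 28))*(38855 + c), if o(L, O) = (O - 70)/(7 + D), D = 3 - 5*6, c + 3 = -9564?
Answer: -4251870756/5 ≈ -8.5037e+8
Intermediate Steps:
c = -9567 (c = -3 - 9564 = -9567)
D = -27 (D = 3 - 30 = -27)
o(L, O) = 7/2 - O/20 (o(L, O) = (O - 70)/(7 - 27) = (-70 + O)/(-20) = (-70 + O)*(-1/20) = 7/2 - O/20)
(-29037 + o(-108, 28))*(38855 + c) = (-29037 + (7/2 - 1/20*28))*(38855 - 9567) = (-29037 + (7/2 - 7/5))*29288 = (-29037 + 21/10)*29288 = -290349/10*29288 = -4251870756/5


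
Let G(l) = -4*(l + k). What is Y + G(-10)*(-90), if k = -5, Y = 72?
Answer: -5328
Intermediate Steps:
G(l) = 20 - 4*l (G(l) = -4*(l - 5) = -4*(-5 + l) = 20 - 4*l)
Y + G(-10)*(-90) = 72 + (20 - 4*(-10))*(-90) = 72 + (20 + 40)*(-90) = 72 + 60*(-90) = 72 - 5400 = -5328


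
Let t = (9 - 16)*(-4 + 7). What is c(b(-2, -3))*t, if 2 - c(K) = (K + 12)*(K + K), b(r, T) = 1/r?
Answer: -567/2 ≈ -283.50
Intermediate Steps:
c(K) = 2 - 2*K*(12 + K) (c(K) = 2 - (K + 12)*(K + K) = 2 - (12 + K)*2*K = 2 - 2*K*(12 + K))
t = -21 (t = -7*3 = -21)
c(b(-2, -3))*t = (2 - 24/(-2) - 2*(1/(-2))²)*(-21) = (2 - 24*(-½) - 2*(-½)²)*(-21) = (2 + 12 - 2*¼)*(-21) = (2 + 12 - ½)*(-21) = (27/2)*(-21) = -567/2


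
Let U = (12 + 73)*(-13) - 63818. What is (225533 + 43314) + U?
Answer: 203924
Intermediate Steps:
U = -64923 (U = 85*(-13) - 63818 = -1105 - 63818 = -64923)
(225533 + 43314) + U = (225533 + 43314) - 64923 = 268847 - 64923 = 203924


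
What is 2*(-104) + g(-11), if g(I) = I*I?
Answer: -87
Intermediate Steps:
g(I) = I**2
2*(-104) + g(-11) = 2*(-104) + (-11)**2 = -208 + 121 = -87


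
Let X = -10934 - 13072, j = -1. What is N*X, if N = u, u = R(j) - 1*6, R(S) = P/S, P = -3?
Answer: 72018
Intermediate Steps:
R(S) = -3/S
X = -24006
u = -3 (u = -3/(-1) - 1*6 = -3*(-1) - 6 = 3 - 6 = -3)
N = -3
N*X = -3*(-24006) = 72018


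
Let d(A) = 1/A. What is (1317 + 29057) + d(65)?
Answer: 1974311/65 ≈ 30374.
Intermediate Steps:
(1317 + 29057) + d(65) = (1317 + 29057) + 1/65 = 30374 + 1/65 = 1974311/65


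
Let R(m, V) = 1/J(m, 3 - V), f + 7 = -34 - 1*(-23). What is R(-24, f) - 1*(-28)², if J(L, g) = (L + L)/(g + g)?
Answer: -6279/8 ≈ -784.88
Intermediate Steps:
f = -18 (f = -7 + (-34 - 1*(-23)) = -7 + (-34 + 23) = -7 - 11 = -18)
J(L, g) = L/g (J(L, g) = (2*L)/((2*g)) = (2*L)*(1/(2*g)) = L/g)
R(m, V) = (3 - V)/m (R(m, V) = 1/(m/(3 - V)) = (3 - V)/m)
R(-24, f) - 1*(-28)² = (3 - 1*(-18))/(-24) - 1*(-28)² = -(3 + 18)/24 - 1*784 = -1/24*21 - 784 = -7/8 - 784 = -6279/8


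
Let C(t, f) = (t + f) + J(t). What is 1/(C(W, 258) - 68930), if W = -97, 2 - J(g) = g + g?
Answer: -1/68573 ≈ -1.4583e-5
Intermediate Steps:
J(g) = 2 - 2*g (J(g) = 2 - (g + g) = 2 - 2*g)
C(t, f) = 2 + f - t (C(t, f) = (t + f) + (2 - 2*t) = (f + t) + (2 - 2*t) = 2 + f - t)
1/(C(W, 258) - 68930) = 1/((2 + 258 - 1*(-97)) - 68930) = 1/((2 + 258 + 97) - 68930) = 1/(357 - 68930) = 1/(-68573) = -1/68573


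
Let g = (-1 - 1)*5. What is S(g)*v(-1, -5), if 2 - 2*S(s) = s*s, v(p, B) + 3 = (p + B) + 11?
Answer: -98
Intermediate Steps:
v(p, B) = 8 + B + p (v(p, B) = -3 + ((p + B) + 11) = -3 + ((B + p) + 11) = -3 + (11 + B + p) = 8 + B + p)
g = -10 (g = -2*5 = -10)
S(s) = 1 - s²/2 (S(s) = 1 - s*s/2 = 1 - s²/2)
S(g)*v(-1, -5) = (1 - ½*(-10)²)*(8 - 5 - 1) = (1 - ½*100)*2 = (1 - 50)*2 = -49*2 = -98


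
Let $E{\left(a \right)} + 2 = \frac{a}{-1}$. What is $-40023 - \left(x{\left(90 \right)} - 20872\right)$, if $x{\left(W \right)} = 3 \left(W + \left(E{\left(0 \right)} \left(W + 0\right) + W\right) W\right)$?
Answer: $4879$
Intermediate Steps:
$E{\left(a \right)} = -2 - a$ ($E{\left(a \right)} = -2 + \frac{a}{-1} = -2 + a \left(-1\right) = -2 - a$)
$x{\left(W \right)} = - 3 W^{2} + 3 W$ ($x{\left(W \right)} = 3 \left(W + \left(\left(-2 - 0\right) \left(W + 0\right) + W\right) W\right) = 3 \left(W + \left(\left(-2 + 0\right) W + W\right) W\right) = 3 \left(W + \left(- 2 W + W\right) W\right) = 3 \left(W + - W W\right) = 3 \left(W - W^{2}\right) = - 3 W^{2} + 3 W$)
$-40023 - \left(x{\left(90 \right)} - 20872\right) = -40023 - \left(3 \cdot 90 \left(1 - 90\right) - 20872\right) = -40023 - \left(3 \cdot 90 \left(-89\right) - 20872\right) = -40023 - \left(-24030 - 20872\right) = -40023 - -44902 = -40023 + 44902 = 4879$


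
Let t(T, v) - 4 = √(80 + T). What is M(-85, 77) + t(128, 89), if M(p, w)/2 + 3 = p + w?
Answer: -18 + 4*√13 ≈ -3.5778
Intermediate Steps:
M(p, w) = -6 + 2*p + 2*w (M(p, w) = -6 + 2*(p + w) = -6 + (2*p + 2*w) = -6 + 2*p + 2*w)
t(T, v) = 4 + √(80 + T)
M(-85, 77) + t(128, 89) = (-6 + 2*(-85) + 2*77) + (4 + √(80 + 128)) = (-6 - 170 + 154) + (4 + √208) = -22 + (4 + 4*√13) = -18 + 4*√13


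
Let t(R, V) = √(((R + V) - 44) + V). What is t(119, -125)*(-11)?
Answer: -55*I*√7 ≈ -145.52*I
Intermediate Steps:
t(R, V) = √(-44 + R + 2*V) (t(R, V) = √((-44 + R + V) + V) = √(-44 + R + 2*V))
t(119, -125)*(-11) = √(-44 + 119 + 2*(-125))*(-11) = √(-44 + 119 - 250)*(-11) = √(-175)*(-11) = (5*I*√7)*(-11) = -55*I*√7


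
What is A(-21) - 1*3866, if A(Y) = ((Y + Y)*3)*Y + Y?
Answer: -1241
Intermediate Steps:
A(Y) = Y + 6*Y**2 (A(Y) = ((2*Y)*3)*Y + Y = (6*Y)*Y + Y = 6*Y**2 + Y = Y + 6*Y**2)
A(-21) - 1*3866 = -21*(1 + 6*(-21)) - 1*3866 = -21*(1 - 126) - 3866 = -21*(-125) - 3866 = 2625 - 3866 = -1241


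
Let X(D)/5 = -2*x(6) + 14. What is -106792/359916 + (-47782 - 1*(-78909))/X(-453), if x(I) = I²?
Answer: -2808518753/26093910 ≈ -107.63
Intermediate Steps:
X(D) = -290 (X(D) = 5*(-2*6² + 14) = 5*(-2*36 + 14) = 5*(-72 + 14) = 5*(-58) = -290)
-106792/359916 + (-47782 - 1*(-78909))/X(-453) = -106792/359916 + (-47782 - 1*(-78909))/(-290) = -106792*1/359916 + (-47782 + 78909)*(-1/290) = -26698/89979 + 31127*(-1/290) = -26698/89979 - 31127/290 = -2808518753/26093910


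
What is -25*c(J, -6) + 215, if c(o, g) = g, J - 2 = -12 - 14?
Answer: 365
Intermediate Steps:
J = -24 (J = 2 + (-12 - 14) = 2 - 26 = -24)
-25*c(J, -6) + 215 = -25*(-6) + 215 = 150 + 215 = 365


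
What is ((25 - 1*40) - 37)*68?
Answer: -3536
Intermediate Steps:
((25 - 1*40) - 37)*68 = ((25 - 40) - 37)*68 = (-15 - 37)*68 = -52*68 = -3536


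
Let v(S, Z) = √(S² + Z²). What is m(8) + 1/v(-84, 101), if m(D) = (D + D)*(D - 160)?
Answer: -2432 + √17257/17257 ≈ -2432.0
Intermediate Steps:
m(D) = 2*D*(-160 + D) (m(D) = (2*D)*(-160 + D) = 2*D*(-160 + D))
m(8) + 1/v(-84, 101) = 2*8*(-160 + 8) + 1/(√((-84)² + 101²)) = 2*8*(-152) + 1/(√(7056 + 10201)) = -2432 + 1/(√17257) = -2432 + √17257/17257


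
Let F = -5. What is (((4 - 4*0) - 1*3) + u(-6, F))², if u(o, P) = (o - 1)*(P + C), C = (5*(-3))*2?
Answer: 60516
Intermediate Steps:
C = -30 (C = -15*2 = -30)
u(o, P) = (-1 + o)*(-30 + P) (u(o, P) = (o - 1)*(P - 30) = (-1 + o)*(-30 + P))
(((4 - 4*0) - 1*3) + u(-6, F))² = (((4 - 4*0) - 1*3) + (30 - 1*(-5) - 30*(-6) - 5*(-6)))² = (((4 + 0) - 3) + (30 + 5 + 180 + 30))² = ((4 - 3) + 245)² = (1 + 245)² = 246² = 60516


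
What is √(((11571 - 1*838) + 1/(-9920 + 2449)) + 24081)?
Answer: √1943172681103/7471 ≈ 186.59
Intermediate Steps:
√(((11571 - 1*838) + 1/(-9920 + 2449)) + 24081) = √(((11571 - 838) + 1/(-7471)) + 24081) = √((10733 - 1/7471) + 24081) = √(80186242/7471 + 24081) = √(260095393/7471) = √1943172681103/7471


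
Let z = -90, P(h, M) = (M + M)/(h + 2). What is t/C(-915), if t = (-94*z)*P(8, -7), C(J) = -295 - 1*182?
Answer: 1316/53 ≈ 24.830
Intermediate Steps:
C(J) = -477 (C(J) = -295 - 182 = -477)
P(h, M) = 2*M/(2 + h) (P(h, M) = (2*M)/(2 + h) = 2*M/(2 + h))
t = -11844 (t = (-94*(-90))*(2*(-7)/(2 + 8)) = 8460*(2*(-7)/10) = 8460*(2*(-7)*(1/10)) = 8460*(-7/5) = -11844)
t/C(-915) = -11844/(-477) = -11844*(-1/477) = 1316/53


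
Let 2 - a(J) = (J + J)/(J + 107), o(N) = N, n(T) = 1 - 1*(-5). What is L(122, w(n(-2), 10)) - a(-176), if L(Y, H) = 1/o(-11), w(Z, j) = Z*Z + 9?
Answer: 2285/759 ≈ 3.0105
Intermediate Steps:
n(T) = 6 (n(T) = 1 + 5 = 6)
w(Z, j) = 9 + Z² (w(Z, j) = Z² + 9 = 9 + Z²)
L(Y, H) = -1/11 (L(Y, H) = 1/(-11) = -1/11)
a(J) = 2 - 2*J/(107 + J) (a(J) = 2 - (J + J)/(J + 107) = 2 - 2*J/(107 + J))
L(122, w(n(-2), 10)) - a(-176) = -1/11 - 214/(107 - 176) = -1/11 - 214/(-69) = -1/11 - 214*(-1)/69 = -1/11 - 1*(-214/69) = -1/11 + 214/69 = 2285/759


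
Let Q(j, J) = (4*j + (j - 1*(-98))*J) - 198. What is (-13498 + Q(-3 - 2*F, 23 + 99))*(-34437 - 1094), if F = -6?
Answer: 21531786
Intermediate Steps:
Q(j, J) = -198 + 4*j + J*(98 + j) (Q(j, J) = (4*j + (j + 98)*J) - 198 = (4*j + (98 + j)*J) - 198 = (4*j + J*(98 + j)) - 198 = -198 + 4*j + J*(98 + j))
(-13498 + Q(-3 - 2*F, 23 + 99))*(-34437 - 1094) = (-13498 + (-198 + 4*(-3 - 2*(-6)) + 98*(23 + 99) + (23 + 99)*(-3 - 2*(-6))))*(-34437 - 1094) = (-13498 + (-198 + 4*(-3 + 12) + 98*122 + 122*(-3 + 12)))*(-35531) = (-13498 + (-198 + 4*9 + 11956 + 122*9))*(-35531) = (-13498 + (-198 + 36 + 11956 + 1098))*(-35531) = (-13498 + 12892)*(-35531) = -606*(-35531) = 21531786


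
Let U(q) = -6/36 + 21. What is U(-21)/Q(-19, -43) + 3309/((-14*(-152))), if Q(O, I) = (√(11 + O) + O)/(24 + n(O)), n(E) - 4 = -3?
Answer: (-3136387*I + 19854*√2)/(6384*(2*√2 + 19*I)) ≈ -25.263 - 3.9922*I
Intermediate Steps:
n(E) = 1 (n(E) = 4 - 3 = 1)
Q(O, I) = O/25 + √(11 + O)/25 (Q(O, I) = (√(11 + O) + O)/(24 + 1) = (O + √(11 + O))/25 = (O + √(11 + O))*(1/25) = O/25 + √(11 + O)/25)
U(q) = 125/6 (U(q) = -6*1/36 + 21 = -⅙ + 21 = 125/6)
U(-21)/Q(-19, -43) + 3309/((-14*(-152))) = 125/(6*((1/25)*(-19) + √(11 - 19)/25)) + 3309/((-14*(-152))) = 125/(6*(-19/25 + √(-8)/25)) + 3309/2128 = 125/(6*(-19/25 + (2*I*√2)/25)) + 3309*(1/2128) = 125/(6*(-19/25 + 2*I*√2/25)) + 3309/2128 = 3309/2128 + 125/(6*(-19/25 + 2*I*√2/25))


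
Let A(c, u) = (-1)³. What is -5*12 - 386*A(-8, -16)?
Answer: 326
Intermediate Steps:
A(c, u) = -1
-5*12 - 386*A(-8, -16) = -5*12 - 386*(-1) = -60 + 386 = 326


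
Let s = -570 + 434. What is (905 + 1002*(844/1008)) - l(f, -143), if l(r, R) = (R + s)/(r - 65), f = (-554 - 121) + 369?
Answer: 3880417/2226 ≈ 1743.2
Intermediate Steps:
s = -136
f = -306 (f = -675 + 369 = -306)
l(r, R) = (-136 + R)/(-65 + r) (l(r, R) = (R - 136)/(r - 65) = (-136 + R)/(-65 + r))
(905 + 1002*(844/1008)) - l(f, -143) = (905 + 1002*(844/1008)) - (-136 - 143)/(-65 - 306) = (905 + 1002*(844*(1/1008))) - (-279)/(-371) = (905 + 1002*(211/252)) - (-1)*(-279)/371 = (905 + 35237/42) - 1*279/371 = 73247/42 - 279/371 = 3880417/2226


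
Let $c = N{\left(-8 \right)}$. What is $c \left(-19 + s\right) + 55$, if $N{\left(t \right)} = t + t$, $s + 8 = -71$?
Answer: $1623$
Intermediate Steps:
$s = -79$ ($s = -8 - 71 = -79$)
$N{\left(t \right)} = 2 t$
$c = -16$ ($c = 2 \left(-8\right) = -16$)
$c \left(-19 + s\right) + 55 = - 16 \left(-19 - 79\right) + 55 = \left(-16\right) \left(-98\right) + 55 = 1568 + 55 = 1623$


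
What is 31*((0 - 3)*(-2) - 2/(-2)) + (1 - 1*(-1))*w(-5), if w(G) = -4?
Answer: 209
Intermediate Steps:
31*((0 - 3)*(-2) - 2/(-2)) + (1 - 1*(-1))*w(-5) = 31*((0 - 3)*(-2) - 2/(-2)) + (1 - 1*(-1))*(-4) = 31*(-3*(-2) - 2*(-½)) + (1 + 1)*(-4) = 31*(6 + 1) + 2*(-4) = 31*7 - 8 = 217 - 8 = 209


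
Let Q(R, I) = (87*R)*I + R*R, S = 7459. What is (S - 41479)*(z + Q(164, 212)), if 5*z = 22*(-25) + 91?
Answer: -103816119204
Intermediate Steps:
z = -459/5 (z = (22*(-25) + 91)/5 = (-550 + 91)/5 = (1/5)*(-459) = -459/5 ≈ -91.800)
Q(R, I) = R**2 + 87*I*R (Q(R, I) = 87*I*R + R**2 = R**2 + 87*I*R)
(S - 41479)*(z + Q(164, 212)) = (7459 - 41479)*(-459/5 + 164*(164 + 87*212)) = -34020*(-459/5 + 164*(164 + 18444)) = -34020*(-459/5 + 164*18608) = -34020*(-459/5 + 3051712) = -34020*15258101/5 = -103816119204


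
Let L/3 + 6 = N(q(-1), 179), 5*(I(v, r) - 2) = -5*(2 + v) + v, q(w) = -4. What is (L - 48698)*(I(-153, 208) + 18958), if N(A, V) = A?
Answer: -4648748656/5 ≈ -9.2975e+8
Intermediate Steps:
I(v, r) = -4*v/5 (I(v, r) = 2 + (-5*(2 + v) + v)/5 = 2 + ((-10 - 5*v) + v)/5 = 2 + (-10 - 4*v)/5 = 2 + (-2 - 4*v/5) = -4*v/5)
L = -30 (L = -18 + 3*(-4) = -18 - 12 = -30)
(L - 48698)*(I(-153, 208) + 18958) = (-30 - 48698)*(-4/5*(-153) + 18958) = -48728*(612/5 + 18958) = -48728*95402/5 = -4648748656/5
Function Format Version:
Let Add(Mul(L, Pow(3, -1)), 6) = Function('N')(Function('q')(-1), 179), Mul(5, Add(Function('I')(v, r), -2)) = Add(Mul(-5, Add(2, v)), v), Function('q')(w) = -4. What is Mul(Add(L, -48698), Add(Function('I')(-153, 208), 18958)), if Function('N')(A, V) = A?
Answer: Rational(-4648748656, 5) ≈ -9.2975e+8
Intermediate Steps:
Function('I')(v, r) = Mul(Rational(-4, 5), v) (Function('I')(v, r) = Add(2, Mul(Rational(1, 5), Add(Mul(-5, Add(2, v)), v))) = Add(2, Mul(Rational(1, 5), Add(Add(-10, Mul(-5, v)), v))) = Add(2, Mul(Rational(1, 5), Add(-10, Mul(-4, v)))) = Add(2, Add(-2, Mul(Rational(-4, 5), v))) = Mul(Rational(-4, 5), v))
L = -30 (L = Add(-18, Mul(3, -4)) = Add(-18, -12) = -30)
Mul(Add(L, -48698), Add(Function('I')(-153, 208), 18958)) = Mul(Add(-30, -48698), Add(Mul(Rational(-4, 5), -153), 18958)) = Mul(-48728, Add(Rational(612, 5), 18958)) = Mul(-48728, Rational(95402, 5)) = Rational(-4648748656, 5)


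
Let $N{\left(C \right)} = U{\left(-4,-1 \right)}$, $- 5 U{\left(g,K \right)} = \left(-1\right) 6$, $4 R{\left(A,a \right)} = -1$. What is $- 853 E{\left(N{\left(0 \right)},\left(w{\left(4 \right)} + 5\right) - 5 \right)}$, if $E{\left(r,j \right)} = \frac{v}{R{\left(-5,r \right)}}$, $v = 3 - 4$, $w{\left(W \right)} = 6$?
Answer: $-3412$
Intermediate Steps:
$v = -1$ ($v = 3 - 4 = -1$)
$R{\left(A,a \right)} = - \frac{1}{4}$ ($R{\left(A,a \right)} = \frac{1}{4} \left(-1\right) = - \frac{1}{4}$)
$U{\left(g,K \right)} = \frac{6}{5}$ ($U{\left(g,K \right)} = - \frac{\left(-1\right) 6}{5} = \left(- \frac{1}{5}\right) \left(-6\right) = \frac{6}{5}$)
$N{\left(C \right)} = \frac{6}{5}$
$E{\left(r,j \right)} = 4$ ($E{\left(r,j \right)} = - \frac{1}{- \frac{1}{4}} = \left(-1\right) \left(-4\right) = 4$)
$- 853 E{\left(N{\left(0 \right)},\left(w{\left(4 \right)} + 5\right) - 5 \right)} = \left(-853\right) 4 = -3412$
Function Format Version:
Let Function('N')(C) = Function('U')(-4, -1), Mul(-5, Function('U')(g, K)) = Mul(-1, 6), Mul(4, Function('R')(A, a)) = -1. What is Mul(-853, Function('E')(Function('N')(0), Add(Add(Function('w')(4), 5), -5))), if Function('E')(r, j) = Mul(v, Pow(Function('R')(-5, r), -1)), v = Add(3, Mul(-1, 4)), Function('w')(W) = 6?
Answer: -3412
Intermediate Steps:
v = -1 (v = Add(3, -4) = -1)
Function('R')(A, a) = Rational(-1, 4) (Function('R')(A, a) = Mul(Rational(1, 4), -1) = Rational(-1, 4))
Function('U')(g, K) = Rational(6, 5) (Function('U')(g, K) = Mul(Rational(-1, 5), Mul(-1, 6)) = Mul(Rational(-1, 5), -6) = Rational(6, 5))
Function('N')(C) = Rational(6, 5)
Function('E')(r, j) = 4 (Function('E')(r, j) = Mul(-1, Pow(Rational(-1, 4), -1)) = Mul(-1, -4) = 4)
Mul(-853, Function('E')(Function('N')(0), Add(Add(Function('w')(4), 5), -5))) = Mul(-853, 4) = -3412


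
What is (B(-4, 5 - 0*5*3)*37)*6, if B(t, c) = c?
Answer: 1110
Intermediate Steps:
(B(-4, 5 - 0*5*3)*37)*6 = ((5 - 0*5*3)*37)*6 = ((5 - 0*3)*37)*6 = ((5 - 1*0)*37)*6 = ((5 + 0)*37)*6 = (5*37)*6 = 185*6 = 1110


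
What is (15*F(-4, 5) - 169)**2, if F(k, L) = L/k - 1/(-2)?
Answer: 519841/16 ≈ 32490.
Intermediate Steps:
F(k, L) = 1/2 + L/k (F(k, L) = L/k - 1*(-1/2) = L/k + 1/2 = 1/2 + L/k)
(15*F(-4, 5) - 169)**2 = (15*((5 + (1/2)*(-4))/(-4)) - 169)**2 = (15*(-(5 - 2)/4) - 169)**2 = (15*(-1/4*3) - 169)**2 = (15*(-3/4) - 169)**2 = (-45/4 - 169)**2 = (-721/4)**2 = 519841/16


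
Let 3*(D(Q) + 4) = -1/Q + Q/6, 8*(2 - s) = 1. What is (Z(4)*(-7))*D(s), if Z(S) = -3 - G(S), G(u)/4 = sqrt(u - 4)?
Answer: -20531/240 ≈ -85.546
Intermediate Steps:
s = 15/8 (s = 2 - 1/8*1 = 2 - 1/8 = 15/8 ≈ 1.8750)
D(Q) = -4 - 1/(3*Q) + Q/18 (D(Q) = -4 + (-1/Q + Q/6)/3 = -4 + (-1/(3*Q) + Q/18) = -4 - 1/(3*Q) + Q/18)
G(u) = 4*sqrt(-4 + u) (G(u) = 4*sqrt(u - 4) = 4*sqrt(-4 + u))
Z(S) = -3 - 4*sqrt(-4 + S)
(Z(4)*(-7))*D(s) = ((-3 - 4*sqrt(-4 + 4))*(-7))*((-6 + 15*(-72 + 15/8)/8)/(18*(15/8))) = ((-3 - 4*sqrt(0))*(-7))*((1/18)*(8/15)*(-6 + (15/8)*(-561/8))) = ((-3 - 4*0)*(-7))*((1/18)*(8/15)*(-6 - 8415/64)) = ((-3 + 0)*(-7))*((1/18)*(8/15)*(-8799/64)) = -3*(-7)*(-2933/720) = 21*(-2933/720) = -20531/240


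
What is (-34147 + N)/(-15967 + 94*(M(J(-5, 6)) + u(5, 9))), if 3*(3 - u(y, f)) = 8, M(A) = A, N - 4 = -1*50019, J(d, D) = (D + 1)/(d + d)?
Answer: 631215/120011 ≈ 5.2596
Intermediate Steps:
J(d, D) = (1 + D)/(2*d) (J(d, D) = (1 + D)/((2*d)) = (1 + D)*(1/(2*d)) = (1 + D)/(2*d))
N = -50015 (N = 4 - 1*50019 = 4 - 50019 = -50015)
u(y, f) = ⅓ (u(y, f) = 3 - ⅓*8 = 3 - 8/3 = ⅓)
(-34147 + N)/(-15967 + 94*(M(J(-5, 6)) + u(5, 9))) = (-34147 - 50015)/(-15967 + 94*((½)*(1 + 6)/(-5) + ⅓)) = -84162/(-15967 + 94*((½)*(-⅕)*7 + ⅓)) = -84162/(-15967 + 94*(-7/10 + ⅓)) = -84162/(-15967 + 94*(-11/30)) = -84162/(-15967 - 517/15) = -84162/(-240022/15) = -84162*(-15/240022) = 631215/120011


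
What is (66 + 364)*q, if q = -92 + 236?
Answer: 61920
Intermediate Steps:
q = 144
(66 + 364)*q = (66 + 364)*144 = 430*144 = 61920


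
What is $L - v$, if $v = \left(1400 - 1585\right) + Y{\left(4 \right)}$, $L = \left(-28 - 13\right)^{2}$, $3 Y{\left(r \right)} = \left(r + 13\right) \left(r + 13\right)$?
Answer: $\frac{5309}{3} \approx 1769.7$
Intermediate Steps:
$Y{\left(r \right)} = \frac{\left(13 + r\right)^{2}}{3}$ ($Y{\left(r \right)} = \frac{\left(r + 13\right) \left(r + 13\right)}{3} = \frac{\left(13 + r\right) \left(13 + r\right)}{3} = \frac{\left(13 + r\right)^{2}}{3}$)
$L = 1681$ ($L = \left(-41\right)^{2} = 1681$)
$v = - \frac{266}{3}$ ($v = \left(1400 - 1585\right) + \frac{\left(13 + 4\right)^{2}}{3} = -185 + \frac{17^{2}}{3} = -185 + \frac{1}{3} \cdot 289 = -185 + \frac{289}{3} = - \frac{266}{3} \approx -88.667$)
$L - v = 1681 - - \frac{266}{3} = 1681 + \frac{266}{3} = \frac{5309}{3}$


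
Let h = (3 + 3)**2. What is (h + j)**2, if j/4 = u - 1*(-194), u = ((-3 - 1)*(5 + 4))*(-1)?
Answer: 913936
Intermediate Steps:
u = 36 (u = -4*9*(-1) = -36*(-1) = 36)
j = 920 (j = 4*(36 - 1*(-194)) = 4*(36 + 194) = 4*230 = 920)
h = 36 (h = 6**2 = 36)
(h + j)**2 = (36 + 920)**2 = 956**2 = 913936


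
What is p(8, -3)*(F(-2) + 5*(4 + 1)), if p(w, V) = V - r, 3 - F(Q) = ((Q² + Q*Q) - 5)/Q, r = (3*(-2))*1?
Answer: 177/2 ≈ 88.500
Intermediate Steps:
r = -6 (r = -6*1 = -6)
F(Q) = 3 - (-5 + 2*Q²)/Q (F(Q) = 3 - ((Q² + Q*Q) - 5)/Q = 3 - ((Q² + Q²) - 5)/Q = 3 - (2*Q² - 5)/Q = 3 - (-5 + 2*Q²)/Q)
p(w, V) = 6 + V (p(w, V) = V - 1*(-6) = V + 6 = 6 + V)
p(8, -3)*(F(-2) + 5*(4 + 1)) = (6 - 3)*((3 - 2*(-2) + 5/(-2)) + 5*(4 + 1)) = 3*((3 + 4 + 5*(-½)) + 5*5) = 3*((3 + 4 - 5/2) + 25) = 3*(9/2 + 25) = 3*(59/2) = 177/2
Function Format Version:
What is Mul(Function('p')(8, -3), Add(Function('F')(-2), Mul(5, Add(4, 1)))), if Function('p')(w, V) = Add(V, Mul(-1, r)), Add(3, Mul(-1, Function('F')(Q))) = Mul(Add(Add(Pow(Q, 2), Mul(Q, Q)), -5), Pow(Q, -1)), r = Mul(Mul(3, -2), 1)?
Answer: Rational(177, 2) ≈ 88.500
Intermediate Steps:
r = -6 (r = Mul(-6, 1) = -6)
Function('F')(Q) = Add(3, Mul(-1, Pow(Q, -1), Add(-5, Mul(2, Pow(Q, 2))))) (Function('F')(Q) = Add(3, Mul(-1, Mul(Add(Add(Pow(Q, 2), Mul(Q, Q)), -5), Pow(Q, -1)))) = Add(3, Mul(-1, Mul(Add(Add(Pow(Q, 2), Pow(Q, 2)), -5), Pow(Q, -1)))) = Add(3, Mul(-1, Mul(Add(Mul(2, Pow(Q, 2)), -5), Pow(Q, -1)))) = Add(3, Mul(-1, Mul(Add(-5, Mul(2, Pow(Q, 2))), Pow(Q, -1)))) = Add(3, Mul(-1, Mul(Pow(Q, -1), Add(-5, Mul(2, Pow(Q, 2)))))) = Add(3, Mul(-1, Pow(Q, -1), Add(-5, Mul(2, Pow(Q, 2))))))
Function('p')(w, V) = Add(6, V) (Function('p')(w, V) = Add(V, Mul(-1, -6)) = Add(V, 6) = Add(6, V))
Mul(Function('p')(8, -3), Add(Function('F')(-2), Mul(5, Add(4, 1)))) = Mul(Add(6, -3), Add(Add(3, Mul(-2, -2), Mul(5, Pow(-2, -1))), Mul(5, Add(4, 1)))) = Mul(3, Add(Add(3, 4, Mul(5, Rational(-1, 2))), Mul(5, 5))) = Mul(3, Add(Add(3, 4, Rational(-5, 2)), 25)) = Mul(3, Add(Rational(9, 2), 25)) = Mul(3, Rational(59, 2)) = Rational(177, 2)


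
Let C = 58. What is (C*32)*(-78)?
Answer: -144768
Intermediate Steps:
(C*32)*(-78) = (58*32)*(-78) = 1856*(-78) = -144768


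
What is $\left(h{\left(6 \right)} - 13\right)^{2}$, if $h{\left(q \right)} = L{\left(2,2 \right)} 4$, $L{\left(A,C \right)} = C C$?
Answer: $9$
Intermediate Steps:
$L{\left(A,C \right)} = C^{2}$
$h{\left(q \right)} = 16$ ($h{\left(q \right)} = 2^{2} \cdot 4 = 4 \cdot 4 = 16$)
$\left(h{\left(6 \right)} - 13\right)^{2} = \left(16 - 13\right)^{2} = 3^{2} = 9$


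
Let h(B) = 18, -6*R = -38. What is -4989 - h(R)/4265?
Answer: -21278103/4265 ≈ -4989.0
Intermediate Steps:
R = 19/3 (R = -⅙*(-38) = 19/3 ≈ 6.3333)
-4989 - h(R)/4265 = -4989 - 18/4265 = -21278103/4265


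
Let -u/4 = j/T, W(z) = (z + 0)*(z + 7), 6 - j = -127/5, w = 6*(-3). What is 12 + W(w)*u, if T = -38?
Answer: 63312/95 ≈ 666.44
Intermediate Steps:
w = -18
j = 157/5 (j = 6 - (-127)/5 = 6 - 1*(-127/5) = 6 + 127/5 = 157/5 ≈ 31.400)
W(z) = z*(7 + z)
u = 314/95 (u = -628/(5*(-38)) = -628*(-1)/(5*38) = -4*(-157/190) = 314/95 ≈ 3.3053)
12 + W(w)*u = 12 - 18*(7 - 18)*(314/95) = 12 - 18*(-11)*(314/95) = 12 + 198*(314/95) = 12 + 62172/95 = 63312/95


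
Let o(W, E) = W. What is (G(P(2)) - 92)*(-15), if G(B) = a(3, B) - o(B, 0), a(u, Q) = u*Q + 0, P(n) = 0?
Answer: 1380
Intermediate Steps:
a(u, Q) = Q*u (a(u, Q) = Q*u + 0 = Q*u)
G(B) = 2*B (G(B) = B*3 - B = 3*B - B = 2*B)
(G(P(2)) - 92)*(-15) = (2*0 - 92)*(-15) = (0 - 92)*(-15) = -92*(-15) = 1380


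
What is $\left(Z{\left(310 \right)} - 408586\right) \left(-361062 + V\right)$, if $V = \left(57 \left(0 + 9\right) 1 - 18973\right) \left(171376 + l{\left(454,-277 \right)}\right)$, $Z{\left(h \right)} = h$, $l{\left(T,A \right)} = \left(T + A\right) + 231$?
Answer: $1294844762677752$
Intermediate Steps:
$l{\left(T,A \right)} = 231 + A + T$ ($l{\left(T,A \right)} = \left(A + T\right) + 231 = 231 + A + T$)
$V = -3171132640$ ($V = \left(57 \left(0 + 9\right) 1 - 18973\right) \left(171376 + \left(231 - 277 + 454\right)\right) = \left(57 \cdot 9 \cdot 1 - 18973\right) \left(171376 + 408\right) = \left(57 \cdot 9 - 18973\right) 171784 = \left(513 - 18973\right) 171784 = \left(-18460\right) 171784 = -3171132640$)
$\left(Z{\left(310 \right)} - 408586\right) \left(-361062 + V\right) = \left(310 - 408586\right) \left(-361062 - 3171132640\right) = \left(-408276\right) \left(-3171493702\right) = 1294844762677752$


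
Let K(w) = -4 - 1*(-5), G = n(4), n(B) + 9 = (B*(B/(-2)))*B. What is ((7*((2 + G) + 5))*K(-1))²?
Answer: 56644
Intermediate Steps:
n(B) = -9 - B³/2 (n(B) = -9 + (B*(B/(-2)))*B = -9 + (B*(B*(-½)))*B = -9 + (B*(-B/2))*B = -9 + (-B²/2)*B = -9 - B³/2)
G = -41 (G = -9 - ½*4³ = -9 - ½*64 = -9 - 32 = -41)
K(w) = 1 (K(w) = -4 + 5 = 1)
((7*((2 + G) + 5))*K(-1))² = ((7*((2 - 41) + 5))*1)² = ((7*(-39 + 5))*1)² = ((7*(-34))*1)² = (-238*1)² = (-238)² = 56644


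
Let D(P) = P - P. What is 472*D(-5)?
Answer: 0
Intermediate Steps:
D(P) = 0
472*D(-5) = 472*0 = 0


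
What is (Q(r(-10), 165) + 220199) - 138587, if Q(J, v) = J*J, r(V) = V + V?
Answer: 82012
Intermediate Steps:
r(V) = 2*V
Q(J, v) = J**2
(Q(r(-10), 165) + 220199) - 138587 = ((2*(-10))**2 + 220199) - 138587 = ((-20)**2 + 220199) - 138587 = (400 + 220199) - 138587 = 220599 - 138587 = 82012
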